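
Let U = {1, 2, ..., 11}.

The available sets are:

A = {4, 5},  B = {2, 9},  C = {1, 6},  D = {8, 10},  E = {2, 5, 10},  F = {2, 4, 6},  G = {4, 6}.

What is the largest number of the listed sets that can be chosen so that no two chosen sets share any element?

A, B, C, D are pairwise disjoint (A={4,5}; B={2,9}; C={1,6}; D={8,10}).
Every remaining set overlaps one of these, and no 5 of the listed sets are pairwise disjoint, so 4 is the maximum.

4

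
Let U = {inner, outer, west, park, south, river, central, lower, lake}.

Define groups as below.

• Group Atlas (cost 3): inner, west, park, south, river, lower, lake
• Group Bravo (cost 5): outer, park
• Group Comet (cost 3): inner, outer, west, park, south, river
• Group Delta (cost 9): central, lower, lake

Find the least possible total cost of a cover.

12

Comet, Delta together cover every element (Comet ∪ Delta = {inner, outer, west, park, south, river, central, lower, lake}); total cost 3 + 9 = 12.
The greedy pick Atlas, Comet, Delta costs 15; no covering selection beats 12.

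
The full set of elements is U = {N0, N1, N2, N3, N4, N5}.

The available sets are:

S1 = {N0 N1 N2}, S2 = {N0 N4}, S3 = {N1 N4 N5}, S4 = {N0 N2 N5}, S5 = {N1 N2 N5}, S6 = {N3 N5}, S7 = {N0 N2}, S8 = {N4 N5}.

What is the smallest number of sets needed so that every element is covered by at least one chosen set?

S1, S3, and S6 cover everything between them: the union {N0, N1, N2, N3, N4, N5} is all of U.
Only S6 contains N3, so S6 is forced; the remaining 4 elements need at least 2 more sets (each remaining set adds at most 3) — so at least 3 sets are needed, and 3 is optimal.

3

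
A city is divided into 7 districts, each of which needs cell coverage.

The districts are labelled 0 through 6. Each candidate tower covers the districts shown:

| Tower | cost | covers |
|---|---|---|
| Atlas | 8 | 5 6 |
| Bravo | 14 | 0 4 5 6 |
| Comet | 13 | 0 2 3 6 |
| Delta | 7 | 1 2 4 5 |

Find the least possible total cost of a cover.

20

Comet, Delta together cover every district (Comet ∪ Delta = {0, 1, 2, 3, 4, 5, 6}); total cost 13 + 7 = 20.
No covering selection has total cost below 20.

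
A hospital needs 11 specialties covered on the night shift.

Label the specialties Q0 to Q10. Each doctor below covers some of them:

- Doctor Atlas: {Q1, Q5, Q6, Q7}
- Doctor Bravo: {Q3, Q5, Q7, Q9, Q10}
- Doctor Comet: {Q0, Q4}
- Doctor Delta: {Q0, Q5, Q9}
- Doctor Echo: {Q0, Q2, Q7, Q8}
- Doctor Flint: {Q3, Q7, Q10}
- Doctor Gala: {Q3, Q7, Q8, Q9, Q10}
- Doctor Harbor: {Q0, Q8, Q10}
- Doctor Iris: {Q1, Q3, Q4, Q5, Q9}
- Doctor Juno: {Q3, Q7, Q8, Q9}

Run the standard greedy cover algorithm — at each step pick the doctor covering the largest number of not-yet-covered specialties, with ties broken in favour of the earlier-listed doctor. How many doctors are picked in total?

Greedy: pick Bravo (covers 5 new) → pick Echo (covers 3 new) → pick Atlas (covers 2 new) → pick Comet (covers 1 new). Total picks: 4.

4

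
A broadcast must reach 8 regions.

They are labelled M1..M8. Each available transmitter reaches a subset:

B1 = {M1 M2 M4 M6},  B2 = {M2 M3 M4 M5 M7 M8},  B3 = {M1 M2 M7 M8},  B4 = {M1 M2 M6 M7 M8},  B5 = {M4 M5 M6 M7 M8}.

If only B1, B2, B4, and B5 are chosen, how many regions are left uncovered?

Union of B1, B2, B4, B5 = {M1, M2, M3, M4, M5, M6, M7, M8} — that's every region, so 0 are uncovered.

0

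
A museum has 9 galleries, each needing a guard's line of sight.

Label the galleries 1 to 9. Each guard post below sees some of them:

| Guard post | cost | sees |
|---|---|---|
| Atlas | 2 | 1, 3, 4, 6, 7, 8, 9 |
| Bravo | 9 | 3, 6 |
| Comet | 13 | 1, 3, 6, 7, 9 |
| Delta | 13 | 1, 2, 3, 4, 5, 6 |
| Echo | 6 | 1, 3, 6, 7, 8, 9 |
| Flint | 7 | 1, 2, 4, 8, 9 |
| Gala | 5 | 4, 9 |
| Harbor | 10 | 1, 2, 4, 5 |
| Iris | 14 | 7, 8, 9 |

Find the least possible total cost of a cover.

12

Atlas, Harbor together cover every gallery (Atlas ∪ Harbor = {1, 2, 3, 4, 5, 6, 7, 8, 9}); total cost 2 + 10 = 12.
No covering selection has total cost below 12.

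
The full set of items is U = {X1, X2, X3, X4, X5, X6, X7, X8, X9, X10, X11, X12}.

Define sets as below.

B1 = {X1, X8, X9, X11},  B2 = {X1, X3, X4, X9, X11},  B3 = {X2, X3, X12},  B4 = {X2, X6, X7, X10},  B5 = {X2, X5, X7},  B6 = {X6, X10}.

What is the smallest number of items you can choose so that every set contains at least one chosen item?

H = {X2, X6, X9} meets every set (each contains at least one member of H), and |H| = 3.
The sets B2, B5, B6 are pairwise disjoint, so any hitting set needs a separate item for each — at least 3. Hence 3 is optimal.

3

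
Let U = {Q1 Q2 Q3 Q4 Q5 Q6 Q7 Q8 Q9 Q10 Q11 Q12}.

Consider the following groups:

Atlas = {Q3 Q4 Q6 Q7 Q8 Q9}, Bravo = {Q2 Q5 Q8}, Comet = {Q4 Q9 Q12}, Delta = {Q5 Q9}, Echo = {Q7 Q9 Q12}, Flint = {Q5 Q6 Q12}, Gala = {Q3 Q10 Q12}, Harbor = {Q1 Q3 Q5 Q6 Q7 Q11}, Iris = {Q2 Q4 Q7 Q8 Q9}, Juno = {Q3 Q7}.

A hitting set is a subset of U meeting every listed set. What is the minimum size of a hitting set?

H = {Q3, Q5, Q9} meets every group (each contains at least one member of H), and |H| = 3.
The groups Bravo, Comet, Juno are pairwise disjoint, so any hitting set needs a separate point for each — at least 3. Hence 3 is optimal.

3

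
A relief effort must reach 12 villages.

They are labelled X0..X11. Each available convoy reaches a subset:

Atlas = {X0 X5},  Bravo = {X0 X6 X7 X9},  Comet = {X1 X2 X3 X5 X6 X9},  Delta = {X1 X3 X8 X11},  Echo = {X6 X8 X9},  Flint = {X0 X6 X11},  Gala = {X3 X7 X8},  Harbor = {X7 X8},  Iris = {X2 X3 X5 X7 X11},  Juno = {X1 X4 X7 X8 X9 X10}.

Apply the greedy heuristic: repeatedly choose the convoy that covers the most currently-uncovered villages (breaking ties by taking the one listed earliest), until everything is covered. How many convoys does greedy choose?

3

Greedy: pick Comet (covers 6 new) → pick Juno (covers 4 new) → pick Flint (covers 2 new). Total picks: 3.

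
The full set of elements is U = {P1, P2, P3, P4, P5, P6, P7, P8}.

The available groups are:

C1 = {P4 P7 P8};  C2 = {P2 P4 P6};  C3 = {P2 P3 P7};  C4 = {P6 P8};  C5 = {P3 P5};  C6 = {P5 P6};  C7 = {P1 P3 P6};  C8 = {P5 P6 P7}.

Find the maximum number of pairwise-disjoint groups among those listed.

2

C3, C6 are pairwise disjoint (C3={P2,P3,P7}; C6={P5,P6}).
Every remaining group overlaps one of these, and no 3 of the listed groups are pairwise disjoint, so 2 is the maximum.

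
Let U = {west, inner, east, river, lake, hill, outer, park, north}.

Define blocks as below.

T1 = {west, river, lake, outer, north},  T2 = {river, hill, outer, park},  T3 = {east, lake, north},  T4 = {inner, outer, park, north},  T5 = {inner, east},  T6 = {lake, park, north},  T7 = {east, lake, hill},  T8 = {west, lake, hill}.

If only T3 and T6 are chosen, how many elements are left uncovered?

Union of T3, T6 = {east, lake, park, north}.
Not covered: west, inner, river, hill, outer — 5 elements.

5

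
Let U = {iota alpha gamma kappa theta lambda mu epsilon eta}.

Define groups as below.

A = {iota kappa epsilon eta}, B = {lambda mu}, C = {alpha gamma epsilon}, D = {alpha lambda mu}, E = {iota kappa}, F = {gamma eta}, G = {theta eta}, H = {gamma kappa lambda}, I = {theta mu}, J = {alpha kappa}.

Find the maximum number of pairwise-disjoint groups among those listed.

B, C, E, G are pairwise disjoint (B={lambda,mu}; C={alpha,gamma,epsilon}; E={iota,kappa}; G={theta,eta}).
Every remaining group overlaps one of these, and no 5 of the listed groups are pairwise disjoint, so 4 is the maximum.

4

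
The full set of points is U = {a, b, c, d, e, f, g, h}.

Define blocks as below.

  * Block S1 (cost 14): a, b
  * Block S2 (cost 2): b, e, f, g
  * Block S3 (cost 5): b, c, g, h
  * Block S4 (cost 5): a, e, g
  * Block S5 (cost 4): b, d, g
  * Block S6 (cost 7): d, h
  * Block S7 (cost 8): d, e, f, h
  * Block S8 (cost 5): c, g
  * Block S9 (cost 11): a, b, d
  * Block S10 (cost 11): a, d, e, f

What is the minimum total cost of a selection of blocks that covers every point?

16

S2, S3, S4, S5 together cover every point (S2 ∪ S3 ∪ S4 ∪ S5 = {a, b, c, d, e, f, g, h}); total cost 2 + 5 + 5 + 4 = 16.
No covering selection has total cost below 16.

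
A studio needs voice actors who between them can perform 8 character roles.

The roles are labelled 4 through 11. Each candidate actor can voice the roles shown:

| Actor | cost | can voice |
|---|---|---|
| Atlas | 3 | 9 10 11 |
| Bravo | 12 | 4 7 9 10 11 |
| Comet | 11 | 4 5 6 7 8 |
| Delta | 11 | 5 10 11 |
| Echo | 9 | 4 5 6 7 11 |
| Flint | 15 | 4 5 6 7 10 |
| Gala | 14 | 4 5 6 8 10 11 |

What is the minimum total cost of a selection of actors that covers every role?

Atlas, Comet together cover every role (Atlas ∪ Comet = {4, 5, 6, 7, 8, 9, 10, 11}); total cost 3 + 11 = 14.
No covering selection has total cost below 14.

14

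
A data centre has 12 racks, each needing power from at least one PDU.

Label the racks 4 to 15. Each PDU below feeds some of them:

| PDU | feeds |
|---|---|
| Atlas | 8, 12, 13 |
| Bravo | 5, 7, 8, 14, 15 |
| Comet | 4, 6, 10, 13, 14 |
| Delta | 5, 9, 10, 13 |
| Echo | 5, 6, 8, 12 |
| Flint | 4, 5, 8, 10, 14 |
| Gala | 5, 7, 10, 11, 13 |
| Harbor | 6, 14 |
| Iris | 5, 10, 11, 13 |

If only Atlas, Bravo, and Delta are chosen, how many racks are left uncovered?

Union of Atlas, Bravo, Delta = {5, 7, 8, 9, 10, 12, 13, 14, 15}.
Not covered: 4, 6, 11 — 3 racks.

3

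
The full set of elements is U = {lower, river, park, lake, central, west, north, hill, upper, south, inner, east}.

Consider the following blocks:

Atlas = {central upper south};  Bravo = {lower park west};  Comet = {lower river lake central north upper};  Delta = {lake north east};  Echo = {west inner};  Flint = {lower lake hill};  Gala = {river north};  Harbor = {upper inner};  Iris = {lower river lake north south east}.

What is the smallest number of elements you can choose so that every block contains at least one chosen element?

4

Take H = {lower, central, north, inner}. Each listed block contains at least one of these, so H is a hitting set of size 4.
The blocks Atlas, Echo, Flint, Gala are pairwise disjoint, so any hitting set needs a separate element for each — at least 4. Hence 4 is optimal.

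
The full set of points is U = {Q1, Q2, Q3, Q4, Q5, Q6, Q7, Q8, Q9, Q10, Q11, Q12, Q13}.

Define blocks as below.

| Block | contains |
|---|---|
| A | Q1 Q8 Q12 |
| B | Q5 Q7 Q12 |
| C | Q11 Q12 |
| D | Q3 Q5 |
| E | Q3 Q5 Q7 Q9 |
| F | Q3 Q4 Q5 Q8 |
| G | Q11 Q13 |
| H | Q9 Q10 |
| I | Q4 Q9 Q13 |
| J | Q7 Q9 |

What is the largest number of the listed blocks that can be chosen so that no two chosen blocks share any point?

4

A, D, G, J are pairwise disjoint (A={Q1,Q8,Q12}; D={Q3,Q5}; G={Q11,Q13}; J={Q7,Q9}).
Every remaining block overlaps one of these, and no 5 of the listed blocks are pairwise disjoint, so 4 is the maximum.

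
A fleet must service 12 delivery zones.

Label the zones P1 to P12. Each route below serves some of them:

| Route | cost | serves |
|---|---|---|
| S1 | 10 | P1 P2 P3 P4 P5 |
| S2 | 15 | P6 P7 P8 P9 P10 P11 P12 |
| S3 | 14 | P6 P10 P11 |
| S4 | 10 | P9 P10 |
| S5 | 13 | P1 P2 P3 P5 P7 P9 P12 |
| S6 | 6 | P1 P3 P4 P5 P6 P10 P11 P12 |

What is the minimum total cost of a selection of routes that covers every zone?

25

S1, S2 together cover every zone (S1 ∪ S2 = {P1, P2, P3, P4, P5, P6, P7, P8, P9, P10, P11, P12}); total cost 10 + 15 = 25.
The greedy pick S6, S5, S2 costs 34; no covering selection beats 25.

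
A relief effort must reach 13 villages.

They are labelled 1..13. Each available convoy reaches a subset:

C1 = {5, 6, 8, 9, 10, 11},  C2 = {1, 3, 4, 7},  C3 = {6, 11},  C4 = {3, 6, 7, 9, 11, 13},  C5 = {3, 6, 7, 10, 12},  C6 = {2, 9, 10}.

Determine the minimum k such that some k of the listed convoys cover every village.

5

C1 and C2 and C4 and C5 and C6 together: C1 ∪ C2 ∪ C4 ∪ C5 ∪ C6 = {1, 2, 3, 4, 5, 6, 7, 8, 9, 10, 11, 12, 13} — every village is covered.
No 4 of the 6 convoys cover everything (all 15 combinations miss at least one village), so 5 is optimal.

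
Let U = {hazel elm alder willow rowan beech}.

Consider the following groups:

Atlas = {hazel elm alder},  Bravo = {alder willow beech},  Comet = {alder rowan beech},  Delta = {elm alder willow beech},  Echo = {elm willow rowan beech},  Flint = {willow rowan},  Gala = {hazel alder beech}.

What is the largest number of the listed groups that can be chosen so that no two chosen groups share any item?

2

Atlas, Flint are pairwise disjoint (Atlas={hazel,elm,alder}; Flint={willow,rowan}).
Every remaining group overlaps one of these, and no 3 of the listed groups are pairwise disjoint, so 2 is the maximum.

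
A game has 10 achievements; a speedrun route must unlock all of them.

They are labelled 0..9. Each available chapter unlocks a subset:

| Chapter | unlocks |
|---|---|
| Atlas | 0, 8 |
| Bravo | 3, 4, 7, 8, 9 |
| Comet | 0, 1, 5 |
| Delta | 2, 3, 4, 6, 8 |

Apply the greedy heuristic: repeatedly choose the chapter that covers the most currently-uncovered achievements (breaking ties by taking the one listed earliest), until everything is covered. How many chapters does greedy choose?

3

Greedy: pick Bravo (covers 5 new) → pick Comet (covers 3 new) → pick Delta (covers 2 new). Total picks: 3.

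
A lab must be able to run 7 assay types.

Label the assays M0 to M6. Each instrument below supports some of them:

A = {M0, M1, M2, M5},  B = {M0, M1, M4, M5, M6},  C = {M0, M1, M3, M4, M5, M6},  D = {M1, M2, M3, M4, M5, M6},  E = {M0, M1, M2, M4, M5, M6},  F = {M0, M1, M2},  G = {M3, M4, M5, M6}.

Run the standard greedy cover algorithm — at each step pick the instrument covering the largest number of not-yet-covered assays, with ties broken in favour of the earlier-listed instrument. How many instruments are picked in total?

Greedy: pick C (covers 6 new) → pick A (covers 1 new). Total picks: 2.

2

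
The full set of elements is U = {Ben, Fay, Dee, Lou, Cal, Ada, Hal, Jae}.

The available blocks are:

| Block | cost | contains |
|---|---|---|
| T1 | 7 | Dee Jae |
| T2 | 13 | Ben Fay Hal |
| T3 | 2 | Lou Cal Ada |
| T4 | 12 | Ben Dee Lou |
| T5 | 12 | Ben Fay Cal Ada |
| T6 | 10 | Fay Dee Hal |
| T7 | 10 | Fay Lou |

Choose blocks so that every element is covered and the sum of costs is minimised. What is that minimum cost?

22

T1, T2, T3 together cover every element (T1 ∪ T2 ∪ T3 = {Ben, Fay, Dee, Lou, Cal, Ada, Hal, Jae}); total cost 7 + 13 + 2 = 22.
The greedy pick T3, T6, T1, T4 costs 31; no covering selection beats 22.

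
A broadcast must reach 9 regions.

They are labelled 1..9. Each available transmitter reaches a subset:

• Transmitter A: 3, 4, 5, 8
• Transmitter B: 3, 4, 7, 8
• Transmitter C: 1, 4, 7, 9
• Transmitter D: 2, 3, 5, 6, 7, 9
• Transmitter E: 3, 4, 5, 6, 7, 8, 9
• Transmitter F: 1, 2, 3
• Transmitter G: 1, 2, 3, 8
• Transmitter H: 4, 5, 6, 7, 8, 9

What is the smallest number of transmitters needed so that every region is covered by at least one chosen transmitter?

2

G and H together: G ∪ H = {1, 2, 3, 4, 5, 6, 7, 8, 9} — every region is covered.
No single transmitter has all 9 regions (the largest, E, has 7), so 2 is optimal.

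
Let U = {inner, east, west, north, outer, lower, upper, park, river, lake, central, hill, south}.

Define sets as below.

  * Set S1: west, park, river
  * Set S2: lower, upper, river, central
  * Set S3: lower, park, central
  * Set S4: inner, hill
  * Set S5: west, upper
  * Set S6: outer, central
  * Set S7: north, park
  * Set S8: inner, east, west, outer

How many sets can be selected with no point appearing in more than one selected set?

S4, S5, S6, S7 are pairwise disjoint (S4={inner,hill}; S5={west,upper}; S6={outer,central}; S7={north,park}).
Every remaining set overlaps one of these, and no 5 of the listed sets are pairwise disjoint, so 4 is the maximum.

4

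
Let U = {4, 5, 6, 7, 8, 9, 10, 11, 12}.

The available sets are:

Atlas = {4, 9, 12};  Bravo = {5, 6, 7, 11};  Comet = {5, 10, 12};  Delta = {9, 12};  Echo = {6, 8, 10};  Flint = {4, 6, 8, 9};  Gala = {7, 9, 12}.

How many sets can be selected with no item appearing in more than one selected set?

2

Delta, Echo are pairwise disjoint (Delta={9,12}; Echo={6,8,10}).
Every remaining set overlaps one of these, and no 3 of the listed sets are pairwise disjoint, so 2 is the maximum.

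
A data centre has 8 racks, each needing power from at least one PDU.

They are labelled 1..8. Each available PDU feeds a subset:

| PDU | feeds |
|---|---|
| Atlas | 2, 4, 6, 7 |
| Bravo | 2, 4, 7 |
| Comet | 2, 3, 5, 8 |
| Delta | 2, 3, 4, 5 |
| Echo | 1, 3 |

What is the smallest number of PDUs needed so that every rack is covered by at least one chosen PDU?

Atlas and Comet and Echo together: Atlas ∪ Comet ∪ Echo = {1, 2, 3, 4, 5, 6, 7, 8} — every rack is covered.
Only Echo contains 1, so Echo is forced; the remaining 6 racks need at least 2 more PDUs (each remaining PDU adds at most 4) — so at least 3 PDUs are needed, and 3 is optimal.

3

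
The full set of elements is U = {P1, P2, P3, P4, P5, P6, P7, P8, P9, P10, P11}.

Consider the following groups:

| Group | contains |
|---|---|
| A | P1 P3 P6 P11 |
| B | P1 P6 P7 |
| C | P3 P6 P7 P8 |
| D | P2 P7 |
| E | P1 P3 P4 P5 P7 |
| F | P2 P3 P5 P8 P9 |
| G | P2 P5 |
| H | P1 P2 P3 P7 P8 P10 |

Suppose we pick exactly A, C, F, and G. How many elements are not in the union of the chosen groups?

Union of A, C, F, G = {P1, P2, P3, P5, P6, P7, P8, P9, P11}.
Not covered: P4, P10 — 2 elements.

2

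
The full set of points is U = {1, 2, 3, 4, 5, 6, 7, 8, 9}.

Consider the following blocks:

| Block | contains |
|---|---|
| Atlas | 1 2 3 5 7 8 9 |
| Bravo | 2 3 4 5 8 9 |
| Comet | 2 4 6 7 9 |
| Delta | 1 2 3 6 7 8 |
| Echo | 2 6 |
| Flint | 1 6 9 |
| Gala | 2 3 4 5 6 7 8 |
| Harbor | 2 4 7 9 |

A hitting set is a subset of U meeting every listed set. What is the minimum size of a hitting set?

The 2 points {6, 9} hit every block.
No single point lies in every block, so at least 2 are needed and 2 is optimal.

2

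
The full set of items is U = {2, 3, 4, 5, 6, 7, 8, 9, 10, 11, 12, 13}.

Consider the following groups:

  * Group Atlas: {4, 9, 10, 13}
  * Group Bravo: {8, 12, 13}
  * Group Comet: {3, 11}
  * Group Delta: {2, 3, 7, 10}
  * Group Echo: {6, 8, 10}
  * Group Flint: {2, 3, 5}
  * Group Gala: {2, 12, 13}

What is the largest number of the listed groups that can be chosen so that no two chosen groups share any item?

Comet, Echo, Gala are pairwise disjoint (Comet={3,11}; Echo={6,8,10}; Gala={2,12,13}).
Every remaining group overlaps one of these, and no 4 of the listed groups are pairwise disjoint, so 3 is the maximum.

3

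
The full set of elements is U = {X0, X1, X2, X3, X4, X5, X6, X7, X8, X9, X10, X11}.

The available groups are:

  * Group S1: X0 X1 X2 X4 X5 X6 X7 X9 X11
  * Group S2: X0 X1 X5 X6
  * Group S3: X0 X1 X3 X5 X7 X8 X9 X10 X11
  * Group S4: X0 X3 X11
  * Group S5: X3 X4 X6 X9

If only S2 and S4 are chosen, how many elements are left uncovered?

Union of S2, S4 = {X0, X1, X3, X5, X6, X11}.
Not covered: X2, X4, X7, X8, X9, X10 — 6 elements.

6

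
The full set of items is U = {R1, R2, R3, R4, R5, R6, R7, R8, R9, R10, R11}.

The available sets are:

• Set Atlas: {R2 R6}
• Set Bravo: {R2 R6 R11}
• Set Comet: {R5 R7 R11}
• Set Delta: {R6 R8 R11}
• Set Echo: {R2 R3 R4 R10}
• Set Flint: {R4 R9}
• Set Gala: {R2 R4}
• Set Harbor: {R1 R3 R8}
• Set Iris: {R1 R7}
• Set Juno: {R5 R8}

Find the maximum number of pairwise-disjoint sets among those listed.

Bravo, Flint, Iris, Juno are pairwise disjoint (Bravo={R2,R6,R11}; Flint={R4,R9}; Iris={R1,R7}; Juno={R5,R8}).
Every remaining set overlaps one of these, and no 5 of the listed sets are pairwise disjoint, so 4 is the maximum.

4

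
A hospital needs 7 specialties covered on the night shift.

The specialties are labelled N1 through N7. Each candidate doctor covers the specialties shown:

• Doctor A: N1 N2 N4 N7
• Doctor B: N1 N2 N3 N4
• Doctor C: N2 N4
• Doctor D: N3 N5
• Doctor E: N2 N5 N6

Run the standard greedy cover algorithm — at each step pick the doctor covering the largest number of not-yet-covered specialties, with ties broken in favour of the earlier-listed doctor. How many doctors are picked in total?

3

Greedy: pick A (covers 4 new) → pick D (covers 2 new) → pick E (covers 1 new). Total picks: 3.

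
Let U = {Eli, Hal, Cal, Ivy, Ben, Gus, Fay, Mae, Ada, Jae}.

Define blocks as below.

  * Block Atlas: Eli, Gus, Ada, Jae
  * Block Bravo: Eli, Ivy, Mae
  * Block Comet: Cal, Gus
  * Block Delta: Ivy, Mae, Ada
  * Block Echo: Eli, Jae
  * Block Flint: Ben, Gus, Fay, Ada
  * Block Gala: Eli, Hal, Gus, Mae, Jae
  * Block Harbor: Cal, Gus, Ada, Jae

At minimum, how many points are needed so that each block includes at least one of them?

Take H = {Eli, Cal, Ada}. Each listed block contains at least one of these, so H is a hitting set of size 3.
The blocks Comet, Delta, Echo are pairwise disjoint, so any hitting set needs a separate point for each — at least 3. Hence 3 is optimal.

3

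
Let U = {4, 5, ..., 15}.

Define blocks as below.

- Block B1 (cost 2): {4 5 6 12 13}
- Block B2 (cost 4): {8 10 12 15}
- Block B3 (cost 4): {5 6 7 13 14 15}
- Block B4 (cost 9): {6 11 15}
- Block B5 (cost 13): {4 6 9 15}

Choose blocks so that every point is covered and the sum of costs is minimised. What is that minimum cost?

30

B2, B3, B4, B5 together cover every point (B2 ∪ B3 ∪ B4 ∪ B5 = {4, 5, 6, 7, 8, 9, 10, 11, 12, 13, 14, 15}); total cost 4 + 4 + 9 + 13 = 30.
The greedy pick B1, B2, B3, B4, B5 costs 32; no covering selection beats 30.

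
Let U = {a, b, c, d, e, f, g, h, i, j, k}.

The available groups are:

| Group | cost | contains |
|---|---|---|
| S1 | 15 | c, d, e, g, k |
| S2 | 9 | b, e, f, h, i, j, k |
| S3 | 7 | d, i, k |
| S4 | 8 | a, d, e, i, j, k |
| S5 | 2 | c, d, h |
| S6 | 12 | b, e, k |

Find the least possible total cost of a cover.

S1, S2, S4 together cover every element (S1 ∪ S2 ∪ S4 = {a, b, c, d, e, f, g, h, i, j, k}); total cost 15 + 9 + 8 = 32.
The greedy pick S5, S2, S4, S1 costs 34; no covering selection beats 32.

32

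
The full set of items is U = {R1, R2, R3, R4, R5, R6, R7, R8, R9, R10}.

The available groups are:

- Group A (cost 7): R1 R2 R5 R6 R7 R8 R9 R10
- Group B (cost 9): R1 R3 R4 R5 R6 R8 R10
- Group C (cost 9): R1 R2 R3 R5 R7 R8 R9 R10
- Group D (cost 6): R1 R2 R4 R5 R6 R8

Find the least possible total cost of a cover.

15

C, D together cover every item (C ∪ D = {R1, R2, R3, R4, R5, R6, R7, R8, R9, R10}); total cost 9 + 6 = 15.
The greedy pick A, B costs 16; no covering selection beats 15.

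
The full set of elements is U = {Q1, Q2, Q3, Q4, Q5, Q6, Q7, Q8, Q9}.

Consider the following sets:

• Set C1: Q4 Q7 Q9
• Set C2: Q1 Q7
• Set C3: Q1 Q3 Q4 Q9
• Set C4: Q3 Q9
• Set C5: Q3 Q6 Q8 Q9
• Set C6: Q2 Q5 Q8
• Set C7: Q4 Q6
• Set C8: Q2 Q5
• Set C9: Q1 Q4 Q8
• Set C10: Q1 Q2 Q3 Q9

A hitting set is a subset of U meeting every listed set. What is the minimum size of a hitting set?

H = {Q1, Q3, Q4, Q5} meets every set (each contains at least one member of H), and |H| = 4.
The sets C2, C4, C6, C7 are pairwise disjoint, so any hitting set needs a separate element for each — at least 4. Hence 4 is optimal.

4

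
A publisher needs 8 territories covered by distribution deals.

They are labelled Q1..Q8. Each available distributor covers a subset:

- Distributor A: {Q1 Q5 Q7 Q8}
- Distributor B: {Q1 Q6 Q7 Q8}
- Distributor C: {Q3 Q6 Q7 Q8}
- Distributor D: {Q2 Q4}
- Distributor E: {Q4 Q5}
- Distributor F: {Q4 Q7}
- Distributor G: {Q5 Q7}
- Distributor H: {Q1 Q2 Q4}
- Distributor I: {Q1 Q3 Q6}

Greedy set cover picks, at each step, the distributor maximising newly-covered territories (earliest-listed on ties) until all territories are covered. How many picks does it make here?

Greedy: pick A (covers 4 new) → pick C (covers 2 new) → pick D (covers 2 new). Total picks: 3.

3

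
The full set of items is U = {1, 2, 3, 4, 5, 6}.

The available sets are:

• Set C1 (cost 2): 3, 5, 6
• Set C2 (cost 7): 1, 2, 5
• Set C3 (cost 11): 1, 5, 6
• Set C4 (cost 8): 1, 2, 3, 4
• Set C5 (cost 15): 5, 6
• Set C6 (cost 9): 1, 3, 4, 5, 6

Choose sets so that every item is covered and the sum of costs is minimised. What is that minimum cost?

10

C1, C4 together cover every item (C1 ∪ C4 = {1, 2, 3, 4, 5, 6}); total cost 2 + 8 = 10.
No covering selection has total cost below 10.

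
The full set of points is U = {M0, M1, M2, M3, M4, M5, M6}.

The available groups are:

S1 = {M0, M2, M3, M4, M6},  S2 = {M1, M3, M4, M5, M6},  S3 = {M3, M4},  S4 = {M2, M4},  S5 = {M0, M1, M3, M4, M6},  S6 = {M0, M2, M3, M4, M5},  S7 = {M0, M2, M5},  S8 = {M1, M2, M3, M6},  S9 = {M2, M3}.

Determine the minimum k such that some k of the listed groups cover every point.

2

S5 and S6 cover everything between them: the union {M0, M1, M2, M3, M4, M5, M6} is all of U.
No single group has all 7 points (the largest, S1, has 5), so 2 is optimal.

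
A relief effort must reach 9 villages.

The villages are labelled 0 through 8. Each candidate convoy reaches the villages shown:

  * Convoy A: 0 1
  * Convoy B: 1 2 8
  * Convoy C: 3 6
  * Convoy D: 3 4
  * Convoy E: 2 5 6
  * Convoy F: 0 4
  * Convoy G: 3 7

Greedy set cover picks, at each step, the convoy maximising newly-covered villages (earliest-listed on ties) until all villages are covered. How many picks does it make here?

Greedy: pick B (covers 3 new) → pick C (covers 2 new) → pick F (covers 2 new) → pick E (covers 1 new) → pick G (covers 1 new). Total picks: 5.
(The true minimum cover uses only 4 convoys, so greedy is not optimal here.)

5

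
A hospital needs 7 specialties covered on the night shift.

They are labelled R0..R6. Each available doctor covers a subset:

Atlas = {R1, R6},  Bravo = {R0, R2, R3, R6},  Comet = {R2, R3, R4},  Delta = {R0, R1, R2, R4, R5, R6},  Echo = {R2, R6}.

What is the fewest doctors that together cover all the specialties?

2

Bravo and Delta together: Bravo ∪ Delta = {R0, R1, R2, R3, R4, R5, R6} — every specialty is covered.
No single doctor has all 7 specialties (the largest, Delta, has 6), so 2 is optimal.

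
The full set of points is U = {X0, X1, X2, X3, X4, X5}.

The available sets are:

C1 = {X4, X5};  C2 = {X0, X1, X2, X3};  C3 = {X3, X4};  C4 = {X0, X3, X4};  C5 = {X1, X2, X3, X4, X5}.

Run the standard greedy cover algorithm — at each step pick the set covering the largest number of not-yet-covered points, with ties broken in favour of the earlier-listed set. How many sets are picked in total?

2

Greedy: pick C5 (covers 5 new) → pick C2 (covers 1 new). Total picks: 2.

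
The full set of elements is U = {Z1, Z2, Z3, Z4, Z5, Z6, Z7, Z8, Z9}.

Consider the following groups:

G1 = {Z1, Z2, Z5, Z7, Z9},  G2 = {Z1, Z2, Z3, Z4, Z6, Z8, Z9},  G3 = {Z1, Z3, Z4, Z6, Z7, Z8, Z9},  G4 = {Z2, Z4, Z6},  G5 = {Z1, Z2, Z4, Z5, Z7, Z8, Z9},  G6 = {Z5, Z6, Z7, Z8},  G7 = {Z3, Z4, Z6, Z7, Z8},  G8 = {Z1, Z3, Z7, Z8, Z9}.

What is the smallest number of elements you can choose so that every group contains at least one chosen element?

H = {Z4, Z7} meets every group (each contains at least one member of H), and |H| = 2.
The groups G4, G8 are pairwise disjoint, so any hitting set needs a separate element for each — at least 2. Hence 2 is optimal.

2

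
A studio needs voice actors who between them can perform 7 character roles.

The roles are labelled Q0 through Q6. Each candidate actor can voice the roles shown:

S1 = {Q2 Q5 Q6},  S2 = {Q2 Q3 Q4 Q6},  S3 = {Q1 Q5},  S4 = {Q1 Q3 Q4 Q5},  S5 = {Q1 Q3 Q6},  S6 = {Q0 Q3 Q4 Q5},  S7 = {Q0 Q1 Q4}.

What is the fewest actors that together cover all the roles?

S1 and S5 and S7 together: S1 ∪ S5 ∪ S7 = {Q0, Q1, Q2, Q3, Q4, Q5, Q6} — every role is covered.
No 2 of the 7 actors cover everything (all 21 combinations miss at least one role), so 3 is optimal.

3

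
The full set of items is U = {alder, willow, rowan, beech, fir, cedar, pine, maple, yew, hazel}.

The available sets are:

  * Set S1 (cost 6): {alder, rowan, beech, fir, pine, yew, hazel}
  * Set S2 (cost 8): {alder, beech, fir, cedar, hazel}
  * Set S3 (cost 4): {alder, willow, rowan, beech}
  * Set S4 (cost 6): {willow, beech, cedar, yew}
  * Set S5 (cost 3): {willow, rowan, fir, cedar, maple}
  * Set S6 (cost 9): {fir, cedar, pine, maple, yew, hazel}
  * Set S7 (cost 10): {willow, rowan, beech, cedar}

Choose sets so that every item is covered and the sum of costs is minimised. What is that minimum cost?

S1, S5 together cover every item (S1 ∪ S5 = {alder, willow, rowan, beech, fir, cedar, pine, maple, yew, hazel}); total cost 6 + 3 = 9.
No covering selection has total cost below 9.

9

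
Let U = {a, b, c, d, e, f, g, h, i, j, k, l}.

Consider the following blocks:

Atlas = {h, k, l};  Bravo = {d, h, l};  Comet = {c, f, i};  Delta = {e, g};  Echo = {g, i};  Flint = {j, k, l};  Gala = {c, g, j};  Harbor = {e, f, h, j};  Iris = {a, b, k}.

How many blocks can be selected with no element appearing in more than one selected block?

4

Bravo, Comet, Delta, Iris are pairwise disjoint (Bravo={d,h,l}; Comet={c,f,i}; Delta={e,g}; Iris={a,b,k}).
Every remaining block overlaps one of these, and no 5 of the listed blocks are pairwise disjoint, so 4 is the maximum.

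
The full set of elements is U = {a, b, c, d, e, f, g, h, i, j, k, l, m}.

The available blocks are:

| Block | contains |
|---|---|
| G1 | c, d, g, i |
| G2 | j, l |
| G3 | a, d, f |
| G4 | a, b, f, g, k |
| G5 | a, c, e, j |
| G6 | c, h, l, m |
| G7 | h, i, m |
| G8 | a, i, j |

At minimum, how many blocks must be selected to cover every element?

4

Take {G1, G4, G5, G6}. Their union is {a, b, c, d, e, f, g, h, i, j, k, l, m}, which is all 13 elements.
Only G5 contains e, so G5 is forced; the remaining 9 elements need at least 3 more blocks (each remaining block adds at most 4) — so at least 4 blocks are needed, and 4 is optimal.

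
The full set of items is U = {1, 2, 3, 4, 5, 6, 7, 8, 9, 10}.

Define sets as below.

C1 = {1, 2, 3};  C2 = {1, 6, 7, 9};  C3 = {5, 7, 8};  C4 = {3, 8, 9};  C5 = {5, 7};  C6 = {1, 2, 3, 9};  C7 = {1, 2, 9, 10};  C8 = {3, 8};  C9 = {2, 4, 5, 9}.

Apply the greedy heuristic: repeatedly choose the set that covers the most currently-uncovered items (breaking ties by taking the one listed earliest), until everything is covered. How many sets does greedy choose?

Greedy: pick C2 (covers 4 new) → pick C9 (covers 3 new) → pick C4 (covers 2 new) → pick C7 (covers 1 new). Total picks: 4.

4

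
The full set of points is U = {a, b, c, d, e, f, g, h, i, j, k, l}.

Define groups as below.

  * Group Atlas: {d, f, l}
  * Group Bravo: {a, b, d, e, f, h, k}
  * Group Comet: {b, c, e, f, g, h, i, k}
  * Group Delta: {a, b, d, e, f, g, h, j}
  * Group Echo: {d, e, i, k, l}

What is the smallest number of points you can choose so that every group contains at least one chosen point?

2

T = {c, d} meets every group (each contains at least one member of T), and |T| = 2.
No single point lies in every group, so at least 2 are needed and 2 is optimal.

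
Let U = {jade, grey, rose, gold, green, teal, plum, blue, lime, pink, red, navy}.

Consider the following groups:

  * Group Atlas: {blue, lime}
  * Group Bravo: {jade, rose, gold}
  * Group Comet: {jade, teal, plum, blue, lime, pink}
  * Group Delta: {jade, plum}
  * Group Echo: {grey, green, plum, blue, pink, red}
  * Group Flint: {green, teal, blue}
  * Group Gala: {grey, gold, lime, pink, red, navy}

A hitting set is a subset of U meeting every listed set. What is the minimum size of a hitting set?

Take H = {jade, grey, blue}. Each listed group contains at least one of these, so H is a hitting set of size 3.
The groups Delta, Flint, Gala are pairwise disjoint, so any hitting set needs a separate element for each — at least 3. Hence 3 is optimal.

3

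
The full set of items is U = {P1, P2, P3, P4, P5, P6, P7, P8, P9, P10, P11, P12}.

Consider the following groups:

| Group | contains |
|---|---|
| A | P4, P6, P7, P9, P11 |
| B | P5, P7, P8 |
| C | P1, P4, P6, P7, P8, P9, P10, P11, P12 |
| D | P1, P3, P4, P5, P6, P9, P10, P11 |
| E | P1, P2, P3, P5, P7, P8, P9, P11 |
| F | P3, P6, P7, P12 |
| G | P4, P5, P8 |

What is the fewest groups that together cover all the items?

Take {C, E}. Their union is {P1, P2, P3, P4, P5, P6, P7, P8, P9, P10, P11, P12}, which is all 12 items.
No single group has all 12 items (the largest, C, has 9), so 2 is optimal.

2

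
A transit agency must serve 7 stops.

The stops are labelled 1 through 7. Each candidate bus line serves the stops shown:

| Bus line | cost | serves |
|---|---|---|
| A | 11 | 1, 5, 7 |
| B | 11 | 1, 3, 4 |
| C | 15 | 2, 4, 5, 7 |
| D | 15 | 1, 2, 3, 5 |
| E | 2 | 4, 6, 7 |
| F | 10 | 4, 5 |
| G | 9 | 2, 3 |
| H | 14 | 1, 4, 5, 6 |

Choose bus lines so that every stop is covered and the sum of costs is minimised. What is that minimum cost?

D, E together cover every stop (D ∪ E = {1, 2, 3, 4, 5, 6, 7}); total cost 15 + 2 = 17.
No covering selection has total cost below 17.

17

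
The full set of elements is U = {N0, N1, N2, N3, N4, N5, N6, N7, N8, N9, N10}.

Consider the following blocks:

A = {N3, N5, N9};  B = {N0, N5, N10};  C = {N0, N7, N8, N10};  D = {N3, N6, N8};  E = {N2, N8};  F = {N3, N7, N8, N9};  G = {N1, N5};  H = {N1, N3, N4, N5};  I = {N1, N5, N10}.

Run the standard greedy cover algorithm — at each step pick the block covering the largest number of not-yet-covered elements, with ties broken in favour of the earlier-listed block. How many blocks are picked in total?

5

Greedy: pick C (covers 4 new) → pick H (covers 4 new) → pick A (covers 1 new) → pick D (covers 1 new) → pick E (covers 1 new). Total picks: 5.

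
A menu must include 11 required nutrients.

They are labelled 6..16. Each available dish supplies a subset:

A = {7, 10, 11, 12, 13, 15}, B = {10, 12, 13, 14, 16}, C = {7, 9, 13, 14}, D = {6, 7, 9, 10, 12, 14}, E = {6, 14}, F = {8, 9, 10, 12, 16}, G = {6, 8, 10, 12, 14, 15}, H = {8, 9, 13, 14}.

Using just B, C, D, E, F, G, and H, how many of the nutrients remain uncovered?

Union of B, C, D, E, F, G, H = {6, 7, 8, 9, 10, 12, 13, 14, 15, 16}.
Not covered: 11 — 1 nutrient.

1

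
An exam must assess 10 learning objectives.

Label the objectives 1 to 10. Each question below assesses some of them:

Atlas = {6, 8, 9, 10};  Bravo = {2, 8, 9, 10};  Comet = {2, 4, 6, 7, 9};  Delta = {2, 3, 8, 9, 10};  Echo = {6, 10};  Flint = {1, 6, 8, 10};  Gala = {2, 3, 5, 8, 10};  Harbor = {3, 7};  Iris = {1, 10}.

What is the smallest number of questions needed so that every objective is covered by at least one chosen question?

Take {Comet, Flint, Gala}. Their union is {1, 2, 3, 4, 5, 6, 7, 8, 9, 10}, which is all 10 objectives.
Only Comet contains 4, so Comet is forced; the remaining 5 objectives need at least 2 more questions (each remaining question adds at most 4) — so at least 3 questions are needed, and 3 is optimal.

3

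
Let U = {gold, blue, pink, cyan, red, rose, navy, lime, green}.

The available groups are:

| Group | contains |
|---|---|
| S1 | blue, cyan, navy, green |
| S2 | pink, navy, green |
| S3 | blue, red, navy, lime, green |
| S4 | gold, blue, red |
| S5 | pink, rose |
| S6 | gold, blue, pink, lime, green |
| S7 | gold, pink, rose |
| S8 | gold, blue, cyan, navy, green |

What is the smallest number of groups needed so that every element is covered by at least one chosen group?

3

S3, S7, and S8 cover everything between them: the union {gold, blue, pink, cyan, red, rose, navy, lime, green} is all of U.
No 2 of the 8 groups cover everything (all 28 combinations miss at least one element), so 3 is optimal.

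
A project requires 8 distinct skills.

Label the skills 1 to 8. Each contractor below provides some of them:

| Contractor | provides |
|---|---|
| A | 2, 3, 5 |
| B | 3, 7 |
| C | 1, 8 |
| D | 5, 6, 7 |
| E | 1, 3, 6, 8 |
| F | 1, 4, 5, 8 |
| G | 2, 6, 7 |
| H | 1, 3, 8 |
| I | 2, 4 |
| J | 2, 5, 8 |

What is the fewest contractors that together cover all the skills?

3

F and G and H together: F ∪ G ∪ H = {1, 2, 3, 4, 5, 6, 7, 8} — every skill is covered.
No 2 of the 10 contractors cover everything (all 45 combinations miss at least one skill), so 3 is optimal.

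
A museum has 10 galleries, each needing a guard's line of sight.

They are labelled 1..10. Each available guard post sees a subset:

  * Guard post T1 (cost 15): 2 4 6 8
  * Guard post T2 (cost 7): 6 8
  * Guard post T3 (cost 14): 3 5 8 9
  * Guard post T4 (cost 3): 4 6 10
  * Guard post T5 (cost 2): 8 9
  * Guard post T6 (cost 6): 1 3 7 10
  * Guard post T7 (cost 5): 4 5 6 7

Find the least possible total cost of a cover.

28

T1, T5, T6, T7 together cover every gallery (T1 ∪ T5 ∪ T6 ∪ T7 = {1, 2, 3, 4, 5, 6, 7, 8, 9, 10}); total cost 15 + 2 + 6 + 5 = 28.
The greedy pick T4, T5, T6, T7, T1 costs 31; no covering selection beats 28.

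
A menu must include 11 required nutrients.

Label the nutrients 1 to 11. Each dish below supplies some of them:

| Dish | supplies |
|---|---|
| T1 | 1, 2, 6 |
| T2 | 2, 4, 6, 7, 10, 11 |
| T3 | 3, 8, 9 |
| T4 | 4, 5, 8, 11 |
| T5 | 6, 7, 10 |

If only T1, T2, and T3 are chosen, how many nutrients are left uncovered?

Union of T1, T2, T3 = {1, 2, 3, 4, 6, 7, 8, 9, 10, 11}.
Not covered: 5 — 1 nutrient.

1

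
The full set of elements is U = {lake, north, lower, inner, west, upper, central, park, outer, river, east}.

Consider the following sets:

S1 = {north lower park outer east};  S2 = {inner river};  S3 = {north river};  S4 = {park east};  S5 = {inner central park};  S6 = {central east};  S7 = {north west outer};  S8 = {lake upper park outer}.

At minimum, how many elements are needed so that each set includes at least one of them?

The 4 elements {north, inner, park, east} hit every set.
No choice of 3 elements meets every set, so 4 is the minimum.

4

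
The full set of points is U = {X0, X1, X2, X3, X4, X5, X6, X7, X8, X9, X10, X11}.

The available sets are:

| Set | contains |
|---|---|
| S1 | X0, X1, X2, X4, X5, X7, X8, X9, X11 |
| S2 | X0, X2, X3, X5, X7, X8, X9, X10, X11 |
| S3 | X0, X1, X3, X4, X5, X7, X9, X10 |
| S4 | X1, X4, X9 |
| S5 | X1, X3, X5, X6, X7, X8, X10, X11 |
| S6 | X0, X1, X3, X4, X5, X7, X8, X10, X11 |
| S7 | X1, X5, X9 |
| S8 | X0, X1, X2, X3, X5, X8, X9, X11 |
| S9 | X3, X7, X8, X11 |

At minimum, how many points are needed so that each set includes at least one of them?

The 2 points {X8, X9} hit every set.
The sets S4, S9 are pairwise disjoint, so any hitting set needs a separate point for each — at least 2. Hence 2 is optimal.

2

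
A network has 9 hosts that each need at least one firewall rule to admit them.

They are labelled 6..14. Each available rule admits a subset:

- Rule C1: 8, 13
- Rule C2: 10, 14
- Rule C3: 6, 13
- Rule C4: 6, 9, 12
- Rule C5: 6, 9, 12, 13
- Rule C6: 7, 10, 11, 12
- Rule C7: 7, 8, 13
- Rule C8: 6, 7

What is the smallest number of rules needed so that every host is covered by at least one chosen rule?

4

Take {C2, C5, C6, C7}. Their union is {6, 7, 8, 9, 10, 11, 12, 13, 14}, which is all 9 hosts.
No 3 of the 8 rules cover everything (all 56 combinations miss at least one host), so 4 is optimal.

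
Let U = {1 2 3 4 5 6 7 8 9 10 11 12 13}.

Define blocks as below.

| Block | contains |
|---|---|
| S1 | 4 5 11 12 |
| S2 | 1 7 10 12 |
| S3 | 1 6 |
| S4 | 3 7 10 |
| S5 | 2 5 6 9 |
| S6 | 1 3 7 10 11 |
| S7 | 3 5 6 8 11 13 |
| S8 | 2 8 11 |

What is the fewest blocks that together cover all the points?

4

Take {S1, S2, S5, S7}. Their union is {1, 2, 3, 4, 5, 6, 7, 8, 9, 10, 11, 12, 13}, which is all 13 points.
Only S1 contains 4, so S1 is forced; the remaining 9 points need at least 3 more blocks (each remaining block adds at most 4) — so at least 4 blocks are needed, and 4 is optimal.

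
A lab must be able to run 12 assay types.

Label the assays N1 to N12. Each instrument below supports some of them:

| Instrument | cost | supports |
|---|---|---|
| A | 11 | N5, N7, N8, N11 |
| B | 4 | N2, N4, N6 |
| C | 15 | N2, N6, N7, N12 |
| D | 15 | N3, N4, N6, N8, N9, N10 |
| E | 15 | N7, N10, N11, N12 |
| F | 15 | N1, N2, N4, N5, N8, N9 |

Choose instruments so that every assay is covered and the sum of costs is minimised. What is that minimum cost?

45

D, E, F together cover every assay (D ∪ E ∪ F = {N1, N2, N3, N4, N5, N6, N7, N8, N9, N10, N11, N12}); total cost 15 + 15 + 15 = 45.
The greedy pick B, A, D, C, F costs 60; no covering selection beats 45.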